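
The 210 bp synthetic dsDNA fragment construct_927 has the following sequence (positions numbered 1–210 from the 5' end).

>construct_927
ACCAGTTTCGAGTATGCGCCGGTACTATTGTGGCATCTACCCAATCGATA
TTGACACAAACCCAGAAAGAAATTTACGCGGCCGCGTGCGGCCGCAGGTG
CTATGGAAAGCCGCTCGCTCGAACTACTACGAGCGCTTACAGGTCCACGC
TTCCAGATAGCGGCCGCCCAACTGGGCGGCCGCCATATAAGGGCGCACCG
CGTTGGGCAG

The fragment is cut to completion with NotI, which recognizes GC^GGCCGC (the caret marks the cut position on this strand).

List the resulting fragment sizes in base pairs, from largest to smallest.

NotI sites (GCGGCCGC) start at positions 78, 88, 160, 176.
NotI cuts after base 2 of each site, so after positions 79, 89, 161, 177.
Linear molecule, 4 cuts → 5 fragments:
  1–79 → 79 bp
  80–89 → 10 bp
  90–161 → 72 bp
  162–177 → 16 bp
  178–210 → 33 bp
Sorted largest to smallest: 79, 72, 33, 16, 10 bp.

79, 72, 33, 16, 10 bp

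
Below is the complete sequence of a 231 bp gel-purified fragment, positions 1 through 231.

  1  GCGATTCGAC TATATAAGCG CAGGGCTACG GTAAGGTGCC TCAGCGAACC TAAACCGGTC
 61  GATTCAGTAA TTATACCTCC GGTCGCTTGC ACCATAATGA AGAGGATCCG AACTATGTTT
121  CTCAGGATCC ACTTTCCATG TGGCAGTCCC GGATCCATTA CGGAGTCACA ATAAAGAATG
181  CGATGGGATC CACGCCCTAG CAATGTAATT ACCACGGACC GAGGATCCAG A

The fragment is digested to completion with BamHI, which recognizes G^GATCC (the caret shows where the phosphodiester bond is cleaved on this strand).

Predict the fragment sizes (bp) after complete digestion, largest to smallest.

BamHI sites (GGATCC) start at positions 104, 125, 151, 186, 223.
BamHI cuts after the first base of each site, so after positions 104, 125, 151, 186, 223.
Linear molecule, 5 cuts → 6 fragments:
  1–104 → 104 bp
  105–125 → 21 bp
  126–151 → 26 bp
  152–186 → 35 bp
  187–223 → 37 bp
  224–231 → 8 bp
Sorted largest to smallest: 104, 37, 35, 26, 21, 8 bp.

104, 37, 35, 26, 21, 8 bp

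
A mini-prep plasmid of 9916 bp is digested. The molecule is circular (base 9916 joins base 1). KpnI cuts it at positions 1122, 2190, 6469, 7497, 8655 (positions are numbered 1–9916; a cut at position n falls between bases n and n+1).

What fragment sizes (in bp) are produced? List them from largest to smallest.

Circular molecule, 5 cuts → 5 fragments:
  2190 − 1122 = 1068 bp
  6469 − 2190 = 4279 bp
  7497 − 6469 = 1028 bp
  8655 − 7497 = 1158 bp
  wrap: 9916 − 8655 + 1122 = 2383 bp
Sorted largest to smallest: 4279, 2383, 1158, 1068, 1028 bp.

4279, 2383, 1158, 1068, 1028 bp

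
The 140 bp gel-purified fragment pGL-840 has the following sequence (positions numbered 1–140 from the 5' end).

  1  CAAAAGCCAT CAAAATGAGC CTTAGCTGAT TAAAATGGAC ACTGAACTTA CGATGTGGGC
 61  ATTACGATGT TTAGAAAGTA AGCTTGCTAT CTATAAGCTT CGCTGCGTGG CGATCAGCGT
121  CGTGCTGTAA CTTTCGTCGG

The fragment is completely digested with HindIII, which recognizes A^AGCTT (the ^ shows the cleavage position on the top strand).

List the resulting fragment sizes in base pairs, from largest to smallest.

HindIII sites (AAGCTT) start at positions 80, 95.
HindIII cuts after the first base of each site, so after positions 80, 95.
Linear molecule, 2 cuts → 3 fragments:
  1–80 → 80 bp
  81–95 → 15 bp
  96–140 → 45 bp
Sorted largest to smallest: 80, 45, 15 bp.

80, 45, 15 bp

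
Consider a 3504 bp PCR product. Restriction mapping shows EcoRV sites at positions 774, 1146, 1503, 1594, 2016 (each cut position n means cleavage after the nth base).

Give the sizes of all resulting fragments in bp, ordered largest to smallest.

Linear molecule, 5 cuts → 6 fragments:
  774 − 0 = 774 bp
  1146 − 774 = 372 bp
  1503 − 1146 = 357 bp
  1594 − 1503 = 91 bp
  2016 − 1594 = 422 bp
  3504 − 2016 = 1488 bp
Sorted largest to smallest: 1488, 774, 422, 372, 357, 91 bp.

1488, 774, 422, 372, 357, 91 bp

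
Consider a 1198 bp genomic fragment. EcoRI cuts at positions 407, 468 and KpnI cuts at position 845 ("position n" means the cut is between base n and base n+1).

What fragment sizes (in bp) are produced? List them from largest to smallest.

407, 377, 353, 61 bp

Combined cut positions (sorted): 407, 468, 845.
Linear molecule, 3 cuts → 4 fragments:
  407 − 0 = 407 bp
  468 − 407 = 61 bp
  845 − 468 = 377 bp
  1198 − 845 = 353 bp
Sorted largest to smallest: 407, 377, 353, 61 bp.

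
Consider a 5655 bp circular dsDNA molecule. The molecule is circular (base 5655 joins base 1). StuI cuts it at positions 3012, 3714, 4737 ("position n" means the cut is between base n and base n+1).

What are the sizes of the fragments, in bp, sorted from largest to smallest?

Circular molecule, 3 cuts → 3 fragments:
  3714 − 3012 = 702 bp
  4737 − 3714 = 1023 bp
  wrap: 5655 − 4737 + 3012 = 3930 bp
Sorted largest to smallest: 3930, 1023, 702 bp.

3930, 1023, 702 bp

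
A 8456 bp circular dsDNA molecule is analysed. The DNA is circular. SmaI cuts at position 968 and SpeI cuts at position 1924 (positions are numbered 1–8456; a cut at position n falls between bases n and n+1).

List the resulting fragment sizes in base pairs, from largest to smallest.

Combined cut positions (sorted): 968, 1924.
Circular molecule, 2 cuts → 2 fragments:
  1924 − 968 = 956 bp
  wrap: 8456 − 1924 + 968 = 7500 bp
Sorted largest to smallest: 7500, 956 bp.

7500, 956 bp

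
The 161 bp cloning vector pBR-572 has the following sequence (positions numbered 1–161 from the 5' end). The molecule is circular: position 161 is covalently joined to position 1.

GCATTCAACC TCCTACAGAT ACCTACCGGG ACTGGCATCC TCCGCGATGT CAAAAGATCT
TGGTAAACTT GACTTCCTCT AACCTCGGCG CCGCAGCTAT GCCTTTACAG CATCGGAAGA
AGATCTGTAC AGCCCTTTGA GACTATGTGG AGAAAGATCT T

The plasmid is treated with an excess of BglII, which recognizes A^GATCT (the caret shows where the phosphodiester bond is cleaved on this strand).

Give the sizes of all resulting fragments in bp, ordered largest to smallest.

66, 61, 34 bp

BglII sites (AGATCT) start at positions 55, 121, 155.
BglII cuts after the first base of each site, so after positions 55, 121, 155.
Circular molecule, 3 cuts → 3 fragments:
  56–121 → 66 bp
  122–155 → 34 bp
  156–161 then 1–55 → 6 + 55 = 61 bp
Sorted largest to smallest: 66, 61, 34 bp.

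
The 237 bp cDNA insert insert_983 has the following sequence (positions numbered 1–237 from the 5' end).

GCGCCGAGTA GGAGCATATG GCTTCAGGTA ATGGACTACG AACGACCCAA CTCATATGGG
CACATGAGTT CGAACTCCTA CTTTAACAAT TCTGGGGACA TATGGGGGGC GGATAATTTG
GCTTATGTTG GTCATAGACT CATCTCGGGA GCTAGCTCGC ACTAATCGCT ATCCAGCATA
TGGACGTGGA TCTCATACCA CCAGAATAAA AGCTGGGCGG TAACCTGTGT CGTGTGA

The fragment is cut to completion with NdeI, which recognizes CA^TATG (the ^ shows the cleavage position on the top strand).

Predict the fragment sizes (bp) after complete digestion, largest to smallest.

78, 59, 46, 38, 16 bp

NdeI sites (CATATG) start at positions 15, 53, 99, 177.
NdeI cuts after base 2 of each site, so after positions 16, 54, 100, 178.
Linear molecule, 4 cuts → 5 fragments:
  1–16 → 16 bp
  17–54 → 38 bp
  55–100 → 46 bp
  101–178 → 78 bp
  179–237 → 59 bp
Sorted largest to smallest: 78, 59, 46, 38, 16 bp.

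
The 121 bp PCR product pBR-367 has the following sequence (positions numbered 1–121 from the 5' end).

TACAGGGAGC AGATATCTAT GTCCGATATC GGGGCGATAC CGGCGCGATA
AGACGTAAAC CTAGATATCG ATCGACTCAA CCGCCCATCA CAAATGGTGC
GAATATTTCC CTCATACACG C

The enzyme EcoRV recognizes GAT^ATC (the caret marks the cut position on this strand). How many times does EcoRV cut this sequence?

GATATC occurs starting at positions 12, 25, 64.
EcoRV cuts at 3 sites.

3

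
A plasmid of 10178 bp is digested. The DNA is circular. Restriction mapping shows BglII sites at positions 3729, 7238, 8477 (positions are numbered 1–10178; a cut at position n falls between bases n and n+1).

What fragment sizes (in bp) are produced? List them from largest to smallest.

Circular molecule, 3 cuts → 3 fragments:
  7238 − 3729 = 3509 bp
  8477 − 7238 = 1239 bp
  wrap: 10178 − 8477 + 3729 = 5430 bp
Sorted largest to smallest: 5430, 3509, 1239 bp.

5430, 3509, 1239 bp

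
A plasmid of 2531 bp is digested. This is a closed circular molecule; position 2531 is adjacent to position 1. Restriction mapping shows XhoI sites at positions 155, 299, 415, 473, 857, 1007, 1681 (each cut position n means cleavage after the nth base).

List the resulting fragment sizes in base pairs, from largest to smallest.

Circular molecule, 7 cuts → 7 fragments:
  299 − 155 = 144 bp
  415 − 299 = 116 bp
  473 − 415 = 58 bp
  857 − 473 = 384 bp
  1007 − 857 = 150 bp
  1681 − 1007 = 674 bp
  wrap: 2531 − 1681 + 155 = 1005 bp
Sorted largest to smallest: 1005, 674, 384, 150, 144, 116, 58 bp.

1005, 674, 384, 150, 144, 116, 58 bp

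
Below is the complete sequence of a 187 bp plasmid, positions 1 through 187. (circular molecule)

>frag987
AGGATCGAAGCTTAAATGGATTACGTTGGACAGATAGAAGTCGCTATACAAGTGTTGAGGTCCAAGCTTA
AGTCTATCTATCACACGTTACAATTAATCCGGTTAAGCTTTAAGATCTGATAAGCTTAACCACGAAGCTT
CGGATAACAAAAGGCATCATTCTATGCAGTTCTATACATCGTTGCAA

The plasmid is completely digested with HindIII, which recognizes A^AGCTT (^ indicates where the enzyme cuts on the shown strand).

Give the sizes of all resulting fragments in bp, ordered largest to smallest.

60, 56, 41, 17, 13 bp

HindIII sites (AAGCTT) start at positions 8, 64, 105, 122, 135.
HindIII cuts after the first base of each site, so after positions 8, 64, 105, 122, 135.
Circular molecule, 5 cuts → 5 fragments:
  9–64 → 56 bp
  65–105 → 41 bp
  106–122 → 17 bp
  123–135 → 13 bp
  136–187 then 1–8 → 52 + 8 = 60 bp
Sorted largest to smallest: 60, 56, 41, 17, 13 bp.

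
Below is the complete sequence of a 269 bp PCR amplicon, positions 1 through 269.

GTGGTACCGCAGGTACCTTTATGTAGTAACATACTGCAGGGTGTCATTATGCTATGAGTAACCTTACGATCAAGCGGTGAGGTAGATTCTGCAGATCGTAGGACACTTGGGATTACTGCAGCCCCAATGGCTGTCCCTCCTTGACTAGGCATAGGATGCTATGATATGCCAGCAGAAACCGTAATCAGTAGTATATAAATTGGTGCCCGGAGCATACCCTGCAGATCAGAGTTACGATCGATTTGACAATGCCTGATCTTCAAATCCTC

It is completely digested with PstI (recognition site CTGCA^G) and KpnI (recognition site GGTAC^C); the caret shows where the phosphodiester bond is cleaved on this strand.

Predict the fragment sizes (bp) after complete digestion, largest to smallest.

PstI sites (CTGCAG) start at positions 34, 89, 116, 219.
PstI cuts after base 5 of each site (before the last base), so after positions 38, 93, 120, 223.
KpnI sites (GGTACC) start at positions 3, 12.
KpnI cuts after base 5 of each site (before the last base), so after positions 7, 16.
Combined cut positions: 7, 16, 38, 93, 120, 223.
Linear molecule, 6 cuts → 7 fragments:
  1–7 → 7 bp
  8–16 → 9 bp
  17–38 → 22 bp
  39–93 → 55 bp
  94–120 → 27 bp
  121–223 → 103 bp
  224–269 → 46 bp
Sorted largest to smallest: 103, 55, 46, 27, 22, 9, 7 bp.

103, 55, 46, 27, 22, 9, 7 bp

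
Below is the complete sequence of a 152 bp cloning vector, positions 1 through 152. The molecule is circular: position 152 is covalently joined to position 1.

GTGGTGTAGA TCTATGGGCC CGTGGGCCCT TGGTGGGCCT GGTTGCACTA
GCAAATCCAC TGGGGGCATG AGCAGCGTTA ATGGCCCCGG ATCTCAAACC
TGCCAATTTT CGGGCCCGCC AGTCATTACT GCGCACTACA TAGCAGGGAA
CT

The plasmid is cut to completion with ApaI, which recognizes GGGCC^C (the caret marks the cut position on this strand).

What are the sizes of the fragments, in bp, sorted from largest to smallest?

88, 56, 8 bp

ApaI sites (GGGCCC) start at positions 16, 24, 112.
ApaI cuts after base 5 of each site (before the last base), so after positions 20, 28, 116.
Circular molecule, 3 cuts → 3 fragments:
  21–28 → 8 bp
  29–116 → 88 bp
  117–152 then 1–20 → 36 + 20 = 56 bp
Sorted largest to smallest: 88, 56, 8 bp.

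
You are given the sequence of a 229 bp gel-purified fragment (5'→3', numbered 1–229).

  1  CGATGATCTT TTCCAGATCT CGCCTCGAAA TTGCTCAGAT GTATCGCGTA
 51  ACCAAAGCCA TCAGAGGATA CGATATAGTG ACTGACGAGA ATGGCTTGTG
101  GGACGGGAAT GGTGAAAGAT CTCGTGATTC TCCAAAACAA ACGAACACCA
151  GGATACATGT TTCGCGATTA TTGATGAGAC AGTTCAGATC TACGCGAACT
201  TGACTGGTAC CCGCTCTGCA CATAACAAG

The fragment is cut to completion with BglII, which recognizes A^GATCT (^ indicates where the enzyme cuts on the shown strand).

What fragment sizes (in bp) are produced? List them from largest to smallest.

BglII sites (AGATCT) start at positions 15, 117, 186.
BglII cuts after the first base of each site, so after positions 15, 117, 186.
Linear molecule, 3 cuts → 4 fragments:
  1–15 → 15 bp
  16–117 → 102 bp
  118–186 → 69 bp
  187–229 → 43 bp
Sorted largest to smallest: 102, 69, 43, 15 bp.

102, 69, 43, 15 bp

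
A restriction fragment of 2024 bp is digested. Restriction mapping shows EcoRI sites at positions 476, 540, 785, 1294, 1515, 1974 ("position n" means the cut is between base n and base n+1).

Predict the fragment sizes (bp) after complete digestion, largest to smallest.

509, 476, 459, 245, 221, 64, 50 bp

Linear molecule, 6 cuts → 7 fragments:
  476 − 0 = 476 bp
  540 − 476 = 64 bp
  785 − 540 = 245 bp
  1294 − 785 = 509 bp
  1515 − 1294 = 221 bp
  1974 − 1515 = 459 bp
  2024 − 1974 = 50 bp
Sorted largest to smallest: 509, 476, 459, 245, 221, 64, 50 bp.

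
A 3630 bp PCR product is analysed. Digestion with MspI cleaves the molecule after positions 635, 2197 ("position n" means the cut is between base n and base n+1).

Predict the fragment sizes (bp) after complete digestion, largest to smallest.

Linear molecule, 2 cuts → 3 fragments:
  635 − 0 = 635 bp
  2197 − 635 = 1562 bp
  3630 − 2197 = 1433 bp
Sorted largest to smallest: 1562, 1433, 635 bp.

1562, 1433, 635 bp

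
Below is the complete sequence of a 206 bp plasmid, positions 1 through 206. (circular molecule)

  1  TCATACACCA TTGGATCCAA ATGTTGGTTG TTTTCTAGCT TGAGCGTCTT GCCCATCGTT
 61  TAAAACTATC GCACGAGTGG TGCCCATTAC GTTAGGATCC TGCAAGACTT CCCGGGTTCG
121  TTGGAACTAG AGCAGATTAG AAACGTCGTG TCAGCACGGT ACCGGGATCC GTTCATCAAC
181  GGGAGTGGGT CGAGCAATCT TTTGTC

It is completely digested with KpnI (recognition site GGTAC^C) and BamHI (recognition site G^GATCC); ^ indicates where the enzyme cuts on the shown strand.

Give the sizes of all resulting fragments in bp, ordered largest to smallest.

The KpnI site (GGTACC) starts at position 158.
KpnI cuts after base 5 of each site (before the last base), so after position 162.
BamHI sites (GGATCC) start at positions 13, 95, 165.
BamHI cuts after the first base of each site, so after positions 13, 95, 165.
Combined cut positions: 13, 95, 162, 165.
Circular molecule, 4 cuts → 4 fragments:
  14–95 → 82 bp
  96–162 → 67 bp
  163–165 → 3 bp
  166–206 then 1–13 → 41 + 13 = 54 bp
Sorted largest to smallest: 82, 67, 54, 3 bp.

82, 67, 54, 3 bp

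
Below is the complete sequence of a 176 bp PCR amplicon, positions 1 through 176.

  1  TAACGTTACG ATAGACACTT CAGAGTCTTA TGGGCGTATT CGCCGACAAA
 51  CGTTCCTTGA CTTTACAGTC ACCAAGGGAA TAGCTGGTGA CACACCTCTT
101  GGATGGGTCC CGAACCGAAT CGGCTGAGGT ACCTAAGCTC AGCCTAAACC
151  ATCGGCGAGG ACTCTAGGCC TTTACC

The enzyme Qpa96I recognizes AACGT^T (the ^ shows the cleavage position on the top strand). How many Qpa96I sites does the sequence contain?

2

AACGTT occurs starting at positions 2, 49.
Qpa96I cuts at 2 sites.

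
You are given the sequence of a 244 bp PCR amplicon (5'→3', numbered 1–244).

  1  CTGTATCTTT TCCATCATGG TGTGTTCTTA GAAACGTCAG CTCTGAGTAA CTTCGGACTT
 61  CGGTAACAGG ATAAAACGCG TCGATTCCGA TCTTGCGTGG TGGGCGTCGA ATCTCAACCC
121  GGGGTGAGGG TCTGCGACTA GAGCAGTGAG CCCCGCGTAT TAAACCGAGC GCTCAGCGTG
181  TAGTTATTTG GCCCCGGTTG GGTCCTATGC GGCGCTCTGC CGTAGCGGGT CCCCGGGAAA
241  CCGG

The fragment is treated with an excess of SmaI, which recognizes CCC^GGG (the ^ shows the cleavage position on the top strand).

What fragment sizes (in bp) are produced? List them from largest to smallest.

SmaI sites (CCCGGG) start at positions 118, 232.
SmaI cuts after base 3 of each site, so after positions 120, 234.
Linear molecule, 2 cuts → 3 fragments:
  1–120 → 120 bp
  121–234 → 114 bp
  235–244 → 10 bp
Sorted largest to smallest: 120, 114, 10 bp.

120, 114, 10 bp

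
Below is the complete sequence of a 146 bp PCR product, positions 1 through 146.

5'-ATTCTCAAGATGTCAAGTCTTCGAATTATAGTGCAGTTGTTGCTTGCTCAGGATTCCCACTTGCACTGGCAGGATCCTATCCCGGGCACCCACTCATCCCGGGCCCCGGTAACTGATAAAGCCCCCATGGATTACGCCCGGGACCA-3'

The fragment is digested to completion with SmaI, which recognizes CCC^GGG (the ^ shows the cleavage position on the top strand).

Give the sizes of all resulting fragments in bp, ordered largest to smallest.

SmaI sites (CCCGGG) start at positions 81, 98, 137.
SmaI cuts after base 3 of each site, so after positions 83, 100, 139.
Linear molecule, 3 cuts → 4 fragments:
  1–83 → 83 bp
  84–100 → 17 bp
  101–139 → 39 bp
  140–146 → 7 bp
Sorted largest to smallest: 83, 39, 17, 7 bp.

83, 39, 17, 7 bp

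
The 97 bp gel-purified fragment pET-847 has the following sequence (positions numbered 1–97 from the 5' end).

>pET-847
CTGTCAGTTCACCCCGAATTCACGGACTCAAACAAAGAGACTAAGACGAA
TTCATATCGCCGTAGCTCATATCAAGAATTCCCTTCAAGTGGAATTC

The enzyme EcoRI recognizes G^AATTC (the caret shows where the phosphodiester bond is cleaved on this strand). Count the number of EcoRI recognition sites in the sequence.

4

GAATTC occurs starting at positions 16, 48, 76, 92.
EcoRI cuts at 4 sites.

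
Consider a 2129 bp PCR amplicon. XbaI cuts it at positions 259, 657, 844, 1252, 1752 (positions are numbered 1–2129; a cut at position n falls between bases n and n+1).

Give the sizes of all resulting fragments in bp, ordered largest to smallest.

500, 408, 398, 377, 259, 187 bp

Linear molecule, 5 cuts → 6 fragments:
  259 − 0 = 259 bp
  657 − 259 = 398 bp
  844 − 657 = 187 bp
  1252 − 844 = 408 bp
  1752 − 1252 = 500 bp
  2129 − 1752 = 377 bp
Sorted largest to smallest: 500, 408, 398, 377, 259, 187 bp.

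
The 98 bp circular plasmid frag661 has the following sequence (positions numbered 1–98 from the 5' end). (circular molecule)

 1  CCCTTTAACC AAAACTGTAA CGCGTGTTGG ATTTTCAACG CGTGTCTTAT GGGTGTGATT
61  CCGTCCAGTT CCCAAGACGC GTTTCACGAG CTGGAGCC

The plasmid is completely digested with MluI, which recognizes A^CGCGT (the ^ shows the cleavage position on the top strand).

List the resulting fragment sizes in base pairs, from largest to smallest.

MluI sites (ACGCGT) start at positions 20, 38, 77.
MluI cuts after the first base of each site, so after positions 20, 38, 77.
Circular molecule, 3 cuts → 3 fragments:
  21–38 → 18 bp
  39–77 → 39 bp
  78–98 then 1–20 → 21 + 20 = 41 bp
Sorted largest to smallest: 41, 39, 18 bp.

41, 39, 18 bp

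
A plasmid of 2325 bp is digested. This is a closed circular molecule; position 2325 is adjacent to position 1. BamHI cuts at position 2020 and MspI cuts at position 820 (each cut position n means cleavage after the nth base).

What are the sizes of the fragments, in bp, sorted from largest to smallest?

Combined cut positions (sorted): 820, 2020.
Circular molecule, 2 cuts → 2 fragments:
  2020 − 820 = 1200 bp
  wrap: 2325 − 2020 + 820 = 1125 bp
Sorted largest to smallest: 1200, 1125 bp.

1200, 1125 bp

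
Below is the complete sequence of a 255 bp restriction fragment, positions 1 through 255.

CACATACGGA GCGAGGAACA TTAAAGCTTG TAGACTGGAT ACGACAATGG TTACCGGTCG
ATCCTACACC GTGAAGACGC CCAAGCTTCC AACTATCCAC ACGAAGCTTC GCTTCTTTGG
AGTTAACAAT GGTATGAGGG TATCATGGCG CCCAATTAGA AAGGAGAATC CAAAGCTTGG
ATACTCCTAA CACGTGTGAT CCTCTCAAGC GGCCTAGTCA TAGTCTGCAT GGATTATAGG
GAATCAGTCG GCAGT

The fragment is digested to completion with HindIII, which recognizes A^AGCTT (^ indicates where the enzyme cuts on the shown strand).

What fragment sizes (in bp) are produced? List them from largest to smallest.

HindIII sites (AAGCTT) start at positions 24, 83, 104, 173.
HindIII cuts after the first base of each site, so after positions 24, 83, 104, 173.
Linear molecule, 4 cuts → 5 fragments:
  1–24 → 24 bp
  25–83 → 59 bp
  84–104 → 21 bp
  105–173 → 69 bp
  174–255 → 82 bp
Sorted largest to smallest: 82, 69, 59, 24, 21 bp.

82, 69, 59, 24, 21 bp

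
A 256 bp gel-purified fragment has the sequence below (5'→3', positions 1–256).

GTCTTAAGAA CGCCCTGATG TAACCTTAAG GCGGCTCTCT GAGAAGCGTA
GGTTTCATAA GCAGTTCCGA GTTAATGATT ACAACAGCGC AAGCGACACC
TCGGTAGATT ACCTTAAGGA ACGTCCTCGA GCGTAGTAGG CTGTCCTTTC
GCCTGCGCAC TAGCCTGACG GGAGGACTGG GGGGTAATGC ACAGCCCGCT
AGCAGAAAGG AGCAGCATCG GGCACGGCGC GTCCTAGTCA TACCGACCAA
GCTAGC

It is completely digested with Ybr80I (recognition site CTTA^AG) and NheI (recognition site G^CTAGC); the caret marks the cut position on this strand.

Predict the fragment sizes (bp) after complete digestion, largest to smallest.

Ybr80I sites (CTTAAG) start at positions 3, 25, 113.
Ybr80I cuts after base 4 of each site, so after positions 6, 28, 116.
NheI sites (GCTAGC) start at positions 198, 251.
NheI cuts after the first base of each site, so after positions 198, 251.
Combined cut positions: 6, 28, 116, 198, 251.
Linear molecule, 5 cuts → 6 fragments:
  1–6 → 6 bp
  7–28 → 22 bp
  29–116 → 88 bp
  117–198 → 82 bp
  199–251 → 53 bp
  252–256 → 5 bp
Sorted largest to smallest: 88, 82, 53, 22, 6, 5 bp.

88, 82, 53, 22, 6, 5 bp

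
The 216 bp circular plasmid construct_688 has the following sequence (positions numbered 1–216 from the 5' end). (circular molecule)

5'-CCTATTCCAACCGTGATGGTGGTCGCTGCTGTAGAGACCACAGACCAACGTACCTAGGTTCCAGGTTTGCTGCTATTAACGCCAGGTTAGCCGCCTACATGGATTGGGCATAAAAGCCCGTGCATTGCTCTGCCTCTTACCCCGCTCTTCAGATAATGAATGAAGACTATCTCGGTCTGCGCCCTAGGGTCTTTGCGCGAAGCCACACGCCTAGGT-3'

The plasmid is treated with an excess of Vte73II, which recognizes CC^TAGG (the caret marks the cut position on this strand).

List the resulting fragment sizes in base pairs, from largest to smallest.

Vte73II sites (CCTAGG) start at positions 53, 183, 210.
Vte73II cuts after base 2 of each site, so after positions 54, 184, 211.
Circular molecule, 3 cuts → 3 fragments:
  55–184 → 130 bp
  185–211 → 27 bp
  212–216 then 1–54 → 5 + 54 = 59 bp
Sorted largest to smallest: 130, 59, 27 bp.

130, 59, 27 bp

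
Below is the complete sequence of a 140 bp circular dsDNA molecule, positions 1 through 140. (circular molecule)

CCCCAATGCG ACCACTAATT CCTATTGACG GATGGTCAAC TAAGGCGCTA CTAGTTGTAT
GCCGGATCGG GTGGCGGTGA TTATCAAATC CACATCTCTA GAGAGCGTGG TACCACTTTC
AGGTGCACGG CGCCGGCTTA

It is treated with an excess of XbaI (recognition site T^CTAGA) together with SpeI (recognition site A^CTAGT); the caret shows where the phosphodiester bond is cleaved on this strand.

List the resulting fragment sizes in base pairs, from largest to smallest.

93, 47 bp

The XbaI site (TCTAGA) starts at position 97.
XbaI cuts after the first base of each site, so after position 97.
The SpeI site (ACTAGT) starts at position 50.
SpeI cuts after the first base of each site, so after position 50.
Combined cut positions: 50, 97.
Circular molecule, 2 cuts → 2 fragments:
  51–97 → 47 bp
  98–140 then 1–50 → 43 + 50 = 93 bp
Sorted largest to smallest: 93, 47 bp.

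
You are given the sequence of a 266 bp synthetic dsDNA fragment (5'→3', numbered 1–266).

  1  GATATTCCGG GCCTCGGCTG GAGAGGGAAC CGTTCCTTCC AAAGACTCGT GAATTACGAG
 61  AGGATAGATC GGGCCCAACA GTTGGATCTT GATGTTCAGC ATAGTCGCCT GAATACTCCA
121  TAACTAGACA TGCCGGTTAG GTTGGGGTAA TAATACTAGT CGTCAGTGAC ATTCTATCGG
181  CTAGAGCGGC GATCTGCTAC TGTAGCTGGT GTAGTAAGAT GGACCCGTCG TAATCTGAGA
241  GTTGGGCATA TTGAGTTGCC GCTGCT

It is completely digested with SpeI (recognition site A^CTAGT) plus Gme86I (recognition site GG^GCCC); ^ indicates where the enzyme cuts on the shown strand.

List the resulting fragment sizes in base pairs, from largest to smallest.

The SpeI site (ACTAGT) starts at position 155.
SpeI cuts after the first base of each site, so after position 155.
The Gme86I site (GGGCCC) starts at position 71.
Gme86I cuts after base 2 of each site, so after position 72.
Combined cut positions: 72, 155.
Linear molecule, 2 cuts → 3 fragments:
  1–72 → 72 bp
  73–155 → 83 bp
  156–266 → 111 bp
Sorted largest to smallest: 111, 83, 72 bp.

111, 83, 72 bp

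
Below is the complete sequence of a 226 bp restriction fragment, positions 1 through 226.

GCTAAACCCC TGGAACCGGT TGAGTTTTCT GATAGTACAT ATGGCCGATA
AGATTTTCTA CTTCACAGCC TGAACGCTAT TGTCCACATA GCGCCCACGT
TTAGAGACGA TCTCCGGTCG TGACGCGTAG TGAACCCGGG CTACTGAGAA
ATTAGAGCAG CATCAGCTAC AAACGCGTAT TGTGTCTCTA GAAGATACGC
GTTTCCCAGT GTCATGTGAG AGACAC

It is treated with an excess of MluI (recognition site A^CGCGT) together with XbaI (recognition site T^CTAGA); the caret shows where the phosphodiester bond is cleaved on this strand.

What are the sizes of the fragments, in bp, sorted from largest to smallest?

123, 50, 29, 14, 10 bp

MluI sites (ACGCGT) start at positions 123, 173, 197.
MluI cuts after the first base of each site, so after positions 123, 173, 197.
The XbaI site (TCTAGA) starts at position 187.
XbaI cuts after the first base of each site, so after position 187.
Combined cut positions: 123, 173, 187, 197.
Linear molecule, 4 cuts → 5 fragments:
  1–123 → 123 bp
  124–173 → 50 bp
  174–187 → 14 bp
  188–197 → 10 bp
  198–226 → 29 bp
Sorted largest to smallest: 123, 50, 29, 14, 10 bp.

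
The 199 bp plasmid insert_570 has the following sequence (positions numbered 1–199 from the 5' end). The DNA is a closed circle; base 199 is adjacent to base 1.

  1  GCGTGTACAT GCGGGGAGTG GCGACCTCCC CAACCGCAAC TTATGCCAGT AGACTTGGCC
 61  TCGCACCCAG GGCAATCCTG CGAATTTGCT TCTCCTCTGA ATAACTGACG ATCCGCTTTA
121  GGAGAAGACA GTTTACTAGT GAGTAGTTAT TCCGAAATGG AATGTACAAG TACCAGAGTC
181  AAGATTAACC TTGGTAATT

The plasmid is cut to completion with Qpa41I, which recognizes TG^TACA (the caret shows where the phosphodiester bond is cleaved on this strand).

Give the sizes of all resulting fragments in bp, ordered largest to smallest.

Qpa41I sites (TGTACA) start at positions 4, 163.
Qpa41I cuts after base 2 of each site, so after positions 5, 164.
Circular molecule, 2 cuts → 2 fragments:
  6–164 → 159 bp
  165–199 then 1–5 → 35 + 5 = 40 bp
Sorted largest to smallest: 159, 40 bp.

159, 40 bp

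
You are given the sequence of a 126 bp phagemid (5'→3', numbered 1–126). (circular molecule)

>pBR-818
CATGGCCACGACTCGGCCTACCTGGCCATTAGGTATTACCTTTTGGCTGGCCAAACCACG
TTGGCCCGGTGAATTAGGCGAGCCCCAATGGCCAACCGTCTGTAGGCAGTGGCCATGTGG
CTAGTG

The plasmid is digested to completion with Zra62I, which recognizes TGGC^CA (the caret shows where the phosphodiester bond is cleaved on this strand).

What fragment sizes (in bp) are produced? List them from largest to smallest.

41, 25, 21, 20, 19 bp

Zra62I sites (TGGCCA) start at positions 3, 23, 48, 89, 110.
Zra62I cuts after base 4 of each site, so after positions 6, 26, 51, 92, 113.
Circular molecule, 5 cuts → 5 fragments:
  7–26 → 20 bp
  27–51 → 25 bp
  52–92 → 41 bp
  93–113 → 21 bp
  114–126 then 1–6 → 13 + 6 = 19 bp
Sorted largest to smallest: 41, 25, 21, 20, 19 bp.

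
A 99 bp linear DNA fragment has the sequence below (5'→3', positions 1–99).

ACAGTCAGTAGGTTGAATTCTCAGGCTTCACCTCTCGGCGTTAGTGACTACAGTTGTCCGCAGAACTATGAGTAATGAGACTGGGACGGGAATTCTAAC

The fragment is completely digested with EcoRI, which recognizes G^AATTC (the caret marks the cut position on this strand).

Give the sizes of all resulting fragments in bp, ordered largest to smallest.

EcoRI sites (GAATTC) start at positions 15, 90.
EcoRI cuts after the first base of each site, so after positions 15, 90.
Linear molecule, 2 cuts → 3 fragments:
  1–15 → 15 bp
  16–90 → 75 bp
  91–99 → 9 bp
Sorted largest to smallest: 75, 15, 9 bp.

75, 15, 9 bp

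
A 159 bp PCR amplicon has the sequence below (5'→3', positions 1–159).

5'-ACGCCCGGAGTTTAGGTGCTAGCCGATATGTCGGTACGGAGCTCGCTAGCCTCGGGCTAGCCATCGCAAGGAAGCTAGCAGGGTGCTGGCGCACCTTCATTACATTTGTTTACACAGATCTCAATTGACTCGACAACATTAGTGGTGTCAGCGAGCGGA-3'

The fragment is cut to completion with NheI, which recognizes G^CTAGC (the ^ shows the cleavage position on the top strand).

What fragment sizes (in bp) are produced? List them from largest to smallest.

NheI sites (GCTAGC) start at positions 18, 45, 56, 74.
NheI cuts after the first base of each site, so after positions 18, 45, 56, 74.
Linear molecule, 4 cuts → 5 fragments:
  1–18 → 18 bp
  19–45 → 27 bp
  46–56 → 11 bp
  57–74 → 18 bp
  75–159 → 85 bp
Sorted largest to smallest: 85, 27, 18, 18, 11 bp.

85, 27, 18, 18, 11 bp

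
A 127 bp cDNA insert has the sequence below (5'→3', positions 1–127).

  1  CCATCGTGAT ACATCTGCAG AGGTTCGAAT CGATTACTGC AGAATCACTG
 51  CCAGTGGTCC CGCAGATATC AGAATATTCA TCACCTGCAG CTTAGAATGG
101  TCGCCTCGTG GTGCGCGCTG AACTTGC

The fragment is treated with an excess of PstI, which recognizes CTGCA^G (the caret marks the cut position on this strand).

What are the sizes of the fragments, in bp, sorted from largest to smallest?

PstI sites (CTGCAG) start at positions 15, 37, 85.
PstI cuts after base 5 of each site (before the last base), so after positions 19, 41, 89.
Linear molecule, 3 cuts → 4 fragments:
  1–19 → 19 bp
  20–41 → 22 bp
  42–89 → 48 bp
  90–127 → 38 bp
Sorted largest to smallest: 48, 38, 22, 19 bp.

48, 38, 22, 19 bp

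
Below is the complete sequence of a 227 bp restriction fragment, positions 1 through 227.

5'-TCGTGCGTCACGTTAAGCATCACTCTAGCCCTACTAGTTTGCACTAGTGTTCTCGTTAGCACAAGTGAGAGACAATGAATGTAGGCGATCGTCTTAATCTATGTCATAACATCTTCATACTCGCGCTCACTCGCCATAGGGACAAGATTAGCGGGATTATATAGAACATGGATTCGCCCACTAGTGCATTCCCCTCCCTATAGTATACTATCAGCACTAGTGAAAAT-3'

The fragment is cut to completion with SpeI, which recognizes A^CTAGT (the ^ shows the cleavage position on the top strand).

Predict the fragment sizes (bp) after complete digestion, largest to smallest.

SpeI sites (ACTAGT) start at positions 33, 43, 180, 216.
SpeI cuts after the first base of each site, so after positions 33, 43, 180, 216.
Linear molecule, 4 cuts → 5 fragments:
  1–33 → 33 bp
  34–43 → 10 bp
  44–180 → 137 bp
  181–216 → 36 bp
  217–227 → 11 bp
Sorted largest to smallest: 137, 36, 33, 11, 10 bp.

137, 36, 33, 11, 10 bp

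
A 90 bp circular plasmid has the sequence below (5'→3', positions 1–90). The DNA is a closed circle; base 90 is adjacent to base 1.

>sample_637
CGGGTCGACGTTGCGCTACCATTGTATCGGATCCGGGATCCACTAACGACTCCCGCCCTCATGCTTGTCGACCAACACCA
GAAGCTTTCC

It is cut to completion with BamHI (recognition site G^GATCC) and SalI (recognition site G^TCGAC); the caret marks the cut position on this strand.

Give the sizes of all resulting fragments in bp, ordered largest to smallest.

31, 27, 25, 7 bp

BamHI sites (GGATCC) start at positions 29, 36.
BamHI cuts after the first base of each site, so after positions 29, 36.
SalI sites (GTCGAC) start at positions 4, 67.
SalI cuts after the first base of each site, so after positions 4, 67.
Combined cut positions: 4, 29, 36, 67.
Circular molecule, 4 cuts → 4 fragments:
  5–29 → 25 bp
  30–36 → 7 bp
  37–67 → 31 bp
  68–90 then 1–4 → 23 + 4 = 27 bp
Sorted largest to smallest: 31, 27, 25, 7 bp.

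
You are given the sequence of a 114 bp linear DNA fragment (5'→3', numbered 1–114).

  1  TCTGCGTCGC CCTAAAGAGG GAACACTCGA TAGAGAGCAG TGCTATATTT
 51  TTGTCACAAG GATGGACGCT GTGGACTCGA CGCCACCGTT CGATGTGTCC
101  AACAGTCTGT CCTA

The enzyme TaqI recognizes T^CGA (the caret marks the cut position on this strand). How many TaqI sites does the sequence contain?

TCGA occurs starting at positions 27, 77, 90.
TaqI cuts at 3 sites.

3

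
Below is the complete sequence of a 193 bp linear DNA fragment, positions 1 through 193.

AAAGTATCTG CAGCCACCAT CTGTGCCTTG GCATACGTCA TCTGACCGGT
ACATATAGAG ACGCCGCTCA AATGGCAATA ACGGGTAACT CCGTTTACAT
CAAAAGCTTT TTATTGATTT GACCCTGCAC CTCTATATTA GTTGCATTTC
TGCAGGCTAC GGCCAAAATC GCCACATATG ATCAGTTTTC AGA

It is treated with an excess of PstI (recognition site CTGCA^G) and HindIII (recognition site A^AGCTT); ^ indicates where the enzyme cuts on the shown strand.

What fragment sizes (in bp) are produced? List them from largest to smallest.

92, 50, 39, 12 bp

PstI sites (CTGCAG) start at positions 8, 150.
PstI cuts after base 5 of each site (before the last base), so after positions 12, 154.
The HindIII site (AAGCTT) starts at position 104.
HindIII cuts after the first base of each site, so after position 104.
Combined cut positions: 12, 104, 154.
Linear molecule, 3 cuts → 4 fragments:
  1–12 → 12 bp
  13–104 → 92 bp
  105–154 → 50 bp
  155–193 → 39 bp
Sorted largest to smallest: 92, 50, 39, 12 bp.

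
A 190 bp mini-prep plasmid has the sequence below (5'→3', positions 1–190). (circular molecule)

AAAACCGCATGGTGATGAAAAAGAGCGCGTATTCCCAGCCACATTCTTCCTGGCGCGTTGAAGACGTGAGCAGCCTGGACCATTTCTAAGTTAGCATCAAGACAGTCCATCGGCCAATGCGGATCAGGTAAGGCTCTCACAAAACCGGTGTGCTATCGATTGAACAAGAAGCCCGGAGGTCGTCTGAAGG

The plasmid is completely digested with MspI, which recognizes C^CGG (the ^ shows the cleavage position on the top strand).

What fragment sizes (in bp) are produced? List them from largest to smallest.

162, 28 bp

MspI sites (CCGG) start at positions 145, 173.
MspI cuts after the first base of each site, so after positions 145, 173.
Circular molecule, 2 cuts → 2 fragments:
  146–173 → 28 bp
  174–190 then 1–145 → 17 + 145 = 162 bp
Sorted largest to smallest: 162, 28 bp.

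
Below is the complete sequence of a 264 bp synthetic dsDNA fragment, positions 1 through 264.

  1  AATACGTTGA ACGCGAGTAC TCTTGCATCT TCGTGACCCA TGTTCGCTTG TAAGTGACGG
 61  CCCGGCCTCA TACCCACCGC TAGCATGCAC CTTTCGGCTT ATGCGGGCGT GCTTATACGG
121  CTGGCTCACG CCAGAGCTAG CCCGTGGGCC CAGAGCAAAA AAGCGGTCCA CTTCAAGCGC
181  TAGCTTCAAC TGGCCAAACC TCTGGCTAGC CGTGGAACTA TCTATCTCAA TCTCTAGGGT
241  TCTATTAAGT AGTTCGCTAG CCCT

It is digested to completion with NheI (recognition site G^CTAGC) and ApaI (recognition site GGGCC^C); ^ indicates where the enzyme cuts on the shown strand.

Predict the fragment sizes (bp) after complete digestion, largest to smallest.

79, 57, 51, 29, 26, 14, 8 bp

NheI sites (GCTAGC) start at positions 79, 136, 179, 205, 256.
NheI cuts after the first base of each site, so after positions 79, 136, 179, 205, 256.
The ApaI site (GGGCCC) starts at position 146.
ApaI cuts after base 5 of each site (before the last base), so after position 150.
Combined cut positions: 79, 136, 150, 179, 205, 256.
Linear molecule, 6 cuts → 7 fragments:
  1–79 → 79 bp
  80–136 → 57 bp
  137–150 → 14 bp
  151–179 → 29 bp
  180–205 → 26 bp
  206–256 → 51 bp
  257–264 → 8 bp
Sorted largest to smallest: 79, 57, 51, 29, 26, 14, 8 bp.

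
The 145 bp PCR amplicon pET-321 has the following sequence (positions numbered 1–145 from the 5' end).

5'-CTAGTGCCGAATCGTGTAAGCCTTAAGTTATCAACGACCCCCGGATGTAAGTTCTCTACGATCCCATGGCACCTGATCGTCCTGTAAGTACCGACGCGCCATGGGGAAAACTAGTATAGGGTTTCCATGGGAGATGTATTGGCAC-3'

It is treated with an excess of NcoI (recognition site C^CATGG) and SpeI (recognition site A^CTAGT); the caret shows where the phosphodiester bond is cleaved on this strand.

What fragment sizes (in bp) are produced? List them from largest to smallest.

64, 35, 20, 15, 11 bp

NcoI sites (CCATGG) start at positions 64, 99, 125.
NcoI cuts after the first base of each site, so after positions 64, 99, 125.
The SpeI site (ACTAGT) starts at position 110.
SpeI cuts after the first base of each site, so after position 110.
Combined cut positions: 64, 99, 110, 125.
Linear molecule, 4 cuts → 5 fragments:
  1–64 → 64 bp
  65–99 → 35 bp
  100–110 → 11 bp
  111–125 → 15 bp
  126–145 → 20 bp
Sorted largest to smallest: 64, 35, 20, 15, 11 bp.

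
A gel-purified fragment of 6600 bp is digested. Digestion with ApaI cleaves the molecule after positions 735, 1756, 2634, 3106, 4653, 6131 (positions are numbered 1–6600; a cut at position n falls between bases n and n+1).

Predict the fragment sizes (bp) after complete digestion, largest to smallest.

Linear molecule, 6 cuts → 7 fragments:
  735 − 0 = 735 bp
  1756 − 735 = 1021 bp
  2634 − 1756 = 878 bp
  3106 − 2634 = 472 bp
  4653 − 3106 = 1547 bp
  6131 − 4653 = 1478 bp
  6600 − 6131 = 469 bp
Sorted largest to smallest: 1547, 1478, 1021, 878, 735, 472, 469 bp.

1547, 1478, 1021, 878, 735, 472, 469 bp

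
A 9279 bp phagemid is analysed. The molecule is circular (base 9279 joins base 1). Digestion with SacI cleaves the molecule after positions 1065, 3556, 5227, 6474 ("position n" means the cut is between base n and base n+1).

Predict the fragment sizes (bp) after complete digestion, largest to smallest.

3870, 2491, 1671, 1247 bp

Circular molecule, 4 cuts → 4 fragments:
  3556 − 1065 = 2491 bp
  5227 − 3556 = 1671 bp
  6474 − 5227 = 1247 bp
  wrap: 9279 − 6474 + 1065 = 3870 bp
Sorted largest to smallest: 3870, 2491, 1671, 1247 bp.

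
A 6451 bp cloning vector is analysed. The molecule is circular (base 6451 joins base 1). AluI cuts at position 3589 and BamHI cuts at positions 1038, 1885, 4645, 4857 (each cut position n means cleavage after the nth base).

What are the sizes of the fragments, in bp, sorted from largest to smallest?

2632, 1704, 1056, 847, 212 bp

Combined cut positions (sorted): 1038, 1885, 3589, 4645, 4857.
Circular molecule, 5 cuts → 5 fragments:
  1885 − 1038 = 847 bp
  3589 − 1885 = 1704 bp
  4645 − 3589 = 1056 bp
  4857 − 4645 = 212 bp
  wrap: 6451 − 4857 + 1038 = 2632 bp
Sorted largest to smallest: 2632, 1704, 1056, 847, 212 bp.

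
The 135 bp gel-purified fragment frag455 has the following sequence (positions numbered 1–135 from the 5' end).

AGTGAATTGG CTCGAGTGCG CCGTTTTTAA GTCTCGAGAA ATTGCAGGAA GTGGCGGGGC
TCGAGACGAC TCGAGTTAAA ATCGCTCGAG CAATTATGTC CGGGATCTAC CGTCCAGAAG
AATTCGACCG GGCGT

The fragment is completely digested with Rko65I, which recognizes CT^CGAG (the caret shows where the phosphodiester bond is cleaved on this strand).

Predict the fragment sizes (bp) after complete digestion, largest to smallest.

Rko65I sites (CTCGAG) start at positions 11, 33, 60, 70, 85.
Rko65I cuts after base 2 of each site, so after positions 12, 34, 61, 71, 86.
Linear molecule, 5 cuts → 6 fragments:
  1–12 → 12 bp
  13–34 → 22 bp
  35–61 → 27 bp
  62–71 → 10 bp
  72–86 → 15 bp
  87–135 → 49 bp
Sorted largest to smallest: 49, 27, 22, 15, 12, 10 bp.

49, 27, 22, 15, 12, 10 bp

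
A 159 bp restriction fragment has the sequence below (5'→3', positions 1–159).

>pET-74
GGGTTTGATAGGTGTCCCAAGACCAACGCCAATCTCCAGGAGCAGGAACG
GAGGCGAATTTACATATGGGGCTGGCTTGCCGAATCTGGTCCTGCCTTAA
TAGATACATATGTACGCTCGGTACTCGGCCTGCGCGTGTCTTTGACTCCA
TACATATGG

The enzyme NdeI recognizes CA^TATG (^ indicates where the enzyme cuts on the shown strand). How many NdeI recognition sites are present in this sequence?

CATATG occurs starting at positions 63, 107, 153.
NdeI cuts at 3 sites.

3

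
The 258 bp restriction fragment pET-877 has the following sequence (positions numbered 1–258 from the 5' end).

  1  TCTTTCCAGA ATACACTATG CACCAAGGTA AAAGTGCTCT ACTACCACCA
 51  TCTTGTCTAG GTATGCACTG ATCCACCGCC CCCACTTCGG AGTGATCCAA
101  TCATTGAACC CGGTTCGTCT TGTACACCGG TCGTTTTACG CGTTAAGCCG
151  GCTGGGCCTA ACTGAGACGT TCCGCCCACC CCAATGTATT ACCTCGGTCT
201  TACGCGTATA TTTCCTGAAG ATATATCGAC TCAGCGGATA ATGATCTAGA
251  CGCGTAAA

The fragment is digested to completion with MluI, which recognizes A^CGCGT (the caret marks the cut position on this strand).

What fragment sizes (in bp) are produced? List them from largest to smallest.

138, 64, 48, 8 bp

MluI sites (ACGCGT) start at positions 138, 202, 250.
MluI cuts after the first base of each site, so after positions 138, 202, 250.
Linear molecule, 3 cuts → 4 fragments:
  1–138 → 138 bp
  139–202 → 64 bp
  203–250 → 48 bp
  251–258 → 8 bp
Sorted largest to smallest: 138, 64, 48, 8 bp.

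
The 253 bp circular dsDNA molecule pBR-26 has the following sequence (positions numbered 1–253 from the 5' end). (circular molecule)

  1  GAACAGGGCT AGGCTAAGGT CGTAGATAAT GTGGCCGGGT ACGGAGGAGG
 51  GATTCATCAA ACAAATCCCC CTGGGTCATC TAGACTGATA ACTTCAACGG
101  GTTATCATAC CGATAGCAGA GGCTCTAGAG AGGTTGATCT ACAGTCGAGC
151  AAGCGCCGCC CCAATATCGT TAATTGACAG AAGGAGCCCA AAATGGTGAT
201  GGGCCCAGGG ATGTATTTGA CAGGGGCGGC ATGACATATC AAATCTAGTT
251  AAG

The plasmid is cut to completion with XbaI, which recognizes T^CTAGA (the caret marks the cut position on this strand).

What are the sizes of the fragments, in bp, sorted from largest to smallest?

208, 45 bp

XbaI sites (TCTAGA) start at positions 79, 124.
XbaI cuts after the first base of each site, so after positions 79, 124.
Circular molecule, 2 cuts → 2 fragments:
  80–124 → 45 bp
  125–253 then 1–79 → 129 + 79 = 208 bp
Sorted largest to smallest: 208, 45 bp.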